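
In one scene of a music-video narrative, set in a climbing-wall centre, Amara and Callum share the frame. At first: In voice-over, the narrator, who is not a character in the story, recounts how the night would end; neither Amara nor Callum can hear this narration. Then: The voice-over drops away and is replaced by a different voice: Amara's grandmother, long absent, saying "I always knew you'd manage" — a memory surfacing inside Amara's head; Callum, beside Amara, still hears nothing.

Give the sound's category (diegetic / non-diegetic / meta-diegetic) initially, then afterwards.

Initially: the external narrator addresses only the audience — outside the story world → non-diegetic.
Afterwards: the replacement voice is a memory inside Amara's mind specifically → meta-diegetic.

non-diegetic, meta-diegetic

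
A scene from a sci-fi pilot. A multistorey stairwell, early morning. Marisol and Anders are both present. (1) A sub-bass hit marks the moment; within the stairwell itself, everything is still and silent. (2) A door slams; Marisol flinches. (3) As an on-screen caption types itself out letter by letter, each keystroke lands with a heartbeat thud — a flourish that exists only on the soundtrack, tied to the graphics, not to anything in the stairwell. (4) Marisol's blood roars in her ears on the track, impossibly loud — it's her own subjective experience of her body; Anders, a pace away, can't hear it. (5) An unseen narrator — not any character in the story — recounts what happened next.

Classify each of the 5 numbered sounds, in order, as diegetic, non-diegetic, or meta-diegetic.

non-diegetic, diegetic, non-diegetic, meta-diegetic, non-diegetic

(1) it's a sound-design accent with no in-world source; no one in the scene can hear it → non-diegetic.
(2) the sound comes from a door physically present in the location → diegetic.
(3) it accompanies on-screen graphics, not anything inside the story world → non-diegetic.
Sound (4): it's Marisol's internal bodily sensation rendered as sound; only Marisol 'hears' it, so meta-diegetic.
(5) is non-diegetic: the narrator exists outside the story world, addressing only the audience.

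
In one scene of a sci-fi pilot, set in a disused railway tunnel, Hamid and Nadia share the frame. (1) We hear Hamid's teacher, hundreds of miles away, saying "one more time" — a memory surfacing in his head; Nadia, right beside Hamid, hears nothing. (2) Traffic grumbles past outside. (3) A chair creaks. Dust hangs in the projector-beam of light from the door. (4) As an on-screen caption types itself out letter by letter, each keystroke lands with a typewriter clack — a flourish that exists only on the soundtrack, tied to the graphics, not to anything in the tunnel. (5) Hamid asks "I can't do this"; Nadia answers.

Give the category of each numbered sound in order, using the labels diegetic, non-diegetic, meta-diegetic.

(1) is meta-diegetic: it's Hamid's recollection rendered as sound; the other character can't hear it.
Sound (2): it's the actual ambient sound of the location, so diegetic.
(3) is diegetic: the sound comes from a chair physically present in the location.
(4) the caption isn't part of the story world, so neither is the sound tied to it → non-diegetic.
(5) on-screen dialogue — Hamid speaks and Nadia is there to hear → diegetic.

meta-diegetic, diegetic, diegetic, non-diegetic, diegetic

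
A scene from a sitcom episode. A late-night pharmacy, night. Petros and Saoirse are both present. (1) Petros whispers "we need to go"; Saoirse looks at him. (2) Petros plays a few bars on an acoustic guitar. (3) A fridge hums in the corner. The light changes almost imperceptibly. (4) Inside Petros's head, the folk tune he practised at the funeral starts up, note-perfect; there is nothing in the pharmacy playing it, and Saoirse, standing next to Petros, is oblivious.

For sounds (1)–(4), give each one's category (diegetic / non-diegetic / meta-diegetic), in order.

diegetic, diegetic, diegetic, meta-diegetic

(1) is diegetic: spoken by a character present in the story world.
(2) the instrument and the performer are both in the scene → diegetic.
(3) is diegetic: a fridge is part of the location's real environment.
(4) is meta-diegetic: the music is a memory playing inside Petros's mind alone; no real-world source, Saoirse can't hear it.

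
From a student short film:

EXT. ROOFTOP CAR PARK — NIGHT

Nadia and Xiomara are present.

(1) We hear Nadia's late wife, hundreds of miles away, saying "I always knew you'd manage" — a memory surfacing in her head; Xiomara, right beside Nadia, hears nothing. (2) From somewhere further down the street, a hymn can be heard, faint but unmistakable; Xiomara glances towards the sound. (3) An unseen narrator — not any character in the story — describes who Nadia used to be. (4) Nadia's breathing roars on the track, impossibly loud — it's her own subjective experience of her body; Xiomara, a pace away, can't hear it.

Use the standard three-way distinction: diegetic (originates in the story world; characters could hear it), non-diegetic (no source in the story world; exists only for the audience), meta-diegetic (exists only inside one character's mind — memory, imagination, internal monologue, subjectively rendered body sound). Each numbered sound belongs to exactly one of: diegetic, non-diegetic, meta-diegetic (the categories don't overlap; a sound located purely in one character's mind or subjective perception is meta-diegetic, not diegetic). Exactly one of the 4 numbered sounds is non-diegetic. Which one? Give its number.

3

Sound (1): the voice is a memory playing only inside Nadia's mind; Xiomara can't hear it, so meta-diegetic.
(2) is diegetic: it's coming from somewhere further down the street — a location within the story world — and Xiomara reacts.
(3) is non-diegetic: commentary laid over the scene from outside the fiction.
(4) is meta-diegetic: a subjective body sound — Nadia's private perception, inaudible to Xiomara.
Only (3) is non-diegetic.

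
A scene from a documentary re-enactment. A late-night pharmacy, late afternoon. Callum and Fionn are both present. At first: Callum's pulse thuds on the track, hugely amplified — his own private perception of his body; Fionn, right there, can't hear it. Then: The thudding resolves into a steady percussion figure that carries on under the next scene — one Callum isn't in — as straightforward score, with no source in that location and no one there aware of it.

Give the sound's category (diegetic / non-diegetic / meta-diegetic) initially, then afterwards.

Initially: it's Callum's subjective body sound, inaudible to Fionn → meta-diegetic.
Afterwards: detached from Callum and playing as sourceless score over a scene he isn't in — for the audience only → non-diegetic.

meta-diegetic, non-diegetic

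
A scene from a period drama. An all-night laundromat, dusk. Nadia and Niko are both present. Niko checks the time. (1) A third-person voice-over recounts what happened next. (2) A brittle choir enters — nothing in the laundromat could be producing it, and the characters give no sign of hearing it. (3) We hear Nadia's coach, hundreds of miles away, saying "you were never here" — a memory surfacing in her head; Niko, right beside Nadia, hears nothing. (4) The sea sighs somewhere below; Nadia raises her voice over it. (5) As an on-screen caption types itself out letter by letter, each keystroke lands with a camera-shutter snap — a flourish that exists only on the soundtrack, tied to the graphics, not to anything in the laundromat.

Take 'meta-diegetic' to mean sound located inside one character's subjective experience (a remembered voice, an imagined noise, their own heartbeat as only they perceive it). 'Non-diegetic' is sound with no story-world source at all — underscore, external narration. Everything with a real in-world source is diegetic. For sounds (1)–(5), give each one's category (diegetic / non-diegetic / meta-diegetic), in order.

(1) is non-diegetic: the narrator exists outside the story world, addressing only the audience.
(2) score with no on-screen or off-screen source; it exists for the audience alone → non-diegetic.
Sound (3): a remembered line, private to Nadia — not present in the room, not audible to Niko, so meta-diegetic.
(4) ambient/room sound belonging to the story's physical space → diegetic.
Sound (5): the caption isn't part of the story world, so neither is the sound tied to it, so non-diegetic.

non-diegetic, non-diegetic, meta-diegetic, diegetic, non-diegetic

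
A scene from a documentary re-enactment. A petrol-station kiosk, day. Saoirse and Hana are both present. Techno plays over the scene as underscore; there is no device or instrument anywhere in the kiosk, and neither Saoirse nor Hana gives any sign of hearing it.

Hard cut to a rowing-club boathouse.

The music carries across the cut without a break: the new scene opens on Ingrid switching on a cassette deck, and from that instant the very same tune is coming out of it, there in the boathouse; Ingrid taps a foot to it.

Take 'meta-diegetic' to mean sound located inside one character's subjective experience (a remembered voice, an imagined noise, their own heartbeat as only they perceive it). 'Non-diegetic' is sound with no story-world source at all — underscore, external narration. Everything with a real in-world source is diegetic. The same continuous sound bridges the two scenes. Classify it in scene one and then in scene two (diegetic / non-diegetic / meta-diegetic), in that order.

non-diegetic, diegetic

Scene one: there's no in-world source anywhere and no character hears it — underscore for the audience only → non-diegetic.
Scene two: once Ingrid turns on a cassette deck, the music has a real source in the story world and Ingrid reacts to it → diegetic.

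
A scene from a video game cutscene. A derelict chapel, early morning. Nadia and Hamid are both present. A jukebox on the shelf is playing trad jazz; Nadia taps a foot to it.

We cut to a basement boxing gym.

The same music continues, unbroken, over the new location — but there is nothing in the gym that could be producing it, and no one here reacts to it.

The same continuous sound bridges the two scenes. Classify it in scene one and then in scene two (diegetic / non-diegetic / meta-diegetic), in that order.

diegetic, non-diegetic

Scene one: a jukebox is an on-screen source and Nadia reacts to it → diegetic.
Scene two: there is no source in the gym and no one hears it — it's now underscore → non-diegetic.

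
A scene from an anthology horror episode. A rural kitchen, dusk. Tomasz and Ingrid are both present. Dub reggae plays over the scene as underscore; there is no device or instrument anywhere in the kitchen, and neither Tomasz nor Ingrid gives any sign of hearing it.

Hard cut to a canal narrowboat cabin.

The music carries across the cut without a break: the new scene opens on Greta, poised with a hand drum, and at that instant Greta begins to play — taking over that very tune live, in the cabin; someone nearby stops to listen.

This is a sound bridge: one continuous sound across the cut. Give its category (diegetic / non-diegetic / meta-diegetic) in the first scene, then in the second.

non-diegetic, diegetic

Scene one: there's no in-world source anywhere and no character hears it — underscore for the audience only → non-diegetic.
Scene two: from the moment Greta starts playing, the tune is being performed on a hand drum inside the story world and another character hears it → diegetic.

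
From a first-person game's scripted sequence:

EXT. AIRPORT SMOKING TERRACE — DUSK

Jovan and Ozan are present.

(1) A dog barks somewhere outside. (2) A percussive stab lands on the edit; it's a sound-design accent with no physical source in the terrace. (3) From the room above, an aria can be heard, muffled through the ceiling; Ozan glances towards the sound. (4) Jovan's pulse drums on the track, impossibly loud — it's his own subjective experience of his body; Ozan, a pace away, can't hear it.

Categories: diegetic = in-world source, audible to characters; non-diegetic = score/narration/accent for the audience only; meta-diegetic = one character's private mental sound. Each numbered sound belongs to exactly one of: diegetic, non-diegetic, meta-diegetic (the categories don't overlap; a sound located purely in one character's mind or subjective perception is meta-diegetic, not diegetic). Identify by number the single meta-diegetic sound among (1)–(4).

(1) an in-world source (a dog); characters could hear it → diegetic.
(2) nothing in the scene produces it; it's an accent added for the audience → non-diegetic.
(3) the music has an off-screen but real-world source and a character hears it → diegetic.
(4) point-of-audition from inside Jovan's body; not a sound in the room → meta-diegetic.
Only (4) is meta-diegetic.

4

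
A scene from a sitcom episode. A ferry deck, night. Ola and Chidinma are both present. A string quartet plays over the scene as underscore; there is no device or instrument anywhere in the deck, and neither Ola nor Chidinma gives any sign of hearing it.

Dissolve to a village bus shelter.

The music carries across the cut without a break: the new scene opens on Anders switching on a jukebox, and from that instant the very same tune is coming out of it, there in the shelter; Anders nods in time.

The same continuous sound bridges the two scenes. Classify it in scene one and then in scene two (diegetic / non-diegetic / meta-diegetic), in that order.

non-diegetic, diegetic

Scene one: there's no in-world source anywhere and no character hears it — underscore for the audience only → non-diegetic.
Scene two: once Anders turns on a jukebox, the music has a real source in the story world and Anders reacts to it → diegetic.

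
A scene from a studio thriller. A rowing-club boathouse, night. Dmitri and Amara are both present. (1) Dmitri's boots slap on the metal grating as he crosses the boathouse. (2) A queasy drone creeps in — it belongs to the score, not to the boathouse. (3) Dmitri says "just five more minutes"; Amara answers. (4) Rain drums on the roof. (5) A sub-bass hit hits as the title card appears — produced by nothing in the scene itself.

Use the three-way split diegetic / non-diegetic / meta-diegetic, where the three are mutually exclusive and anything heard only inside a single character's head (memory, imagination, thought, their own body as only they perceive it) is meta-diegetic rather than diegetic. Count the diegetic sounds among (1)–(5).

3

(1) is diegetic: a character's body making contact with the set — an in-world sound.
Sound (2): it has no source in the story world and no character can hear it — it's underscore, so non-diegetic.
Sound (3): on-screen dialogue — Dmitri speaks and Amara is there to hear, so diegetic.
(4) is diegetic: it's the actual ambient sound of the location.
Sound (5): an editorial stinger — it belongs to the cut, not the story world, so non-diegetic.
Diegetic: (1), (3), (4) — that's 3.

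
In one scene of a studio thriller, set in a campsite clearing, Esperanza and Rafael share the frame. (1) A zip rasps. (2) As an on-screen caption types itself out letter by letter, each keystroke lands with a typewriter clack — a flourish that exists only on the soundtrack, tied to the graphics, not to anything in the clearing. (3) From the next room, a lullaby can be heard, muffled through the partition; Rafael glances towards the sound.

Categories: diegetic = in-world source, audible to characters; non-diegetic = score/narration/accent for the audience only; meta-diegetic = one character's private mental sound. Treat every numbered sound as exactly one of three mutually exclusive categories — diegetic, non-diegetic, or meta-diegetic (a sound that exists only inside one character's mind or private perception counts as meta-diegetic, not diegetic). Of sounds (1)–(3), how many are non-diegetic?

Sound (1): a zip is a real object/event in the scene's world, so diegetic.
(2) is non-diegetic: the caption isn't part of the story world, so neither is the sound tied to it.
Sound (3): it's coming from the next room — a location within the story world — and Rafael reacts, so diegetic.
Non-diegetic: (2) — that's 1.

1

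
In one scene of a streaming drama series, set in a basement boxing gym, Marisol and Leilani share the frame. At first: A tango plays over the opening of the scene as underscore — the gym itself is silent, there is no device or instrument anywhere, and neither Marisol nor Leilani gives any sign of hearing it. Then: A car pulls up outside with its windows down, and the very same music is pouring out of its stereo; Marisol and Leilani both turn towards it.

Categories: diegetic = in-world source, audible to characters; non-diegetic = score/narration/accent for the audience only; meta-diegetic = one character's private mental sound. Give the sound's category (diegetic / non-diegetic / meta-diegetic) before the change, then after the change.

non-diegetic, diegetic

Before the change: no in-world source exists and no character can hear it — underscore → non-diegetic.
After the change: the car stereo is now a real source in the story world and the characters hear it → diegetic.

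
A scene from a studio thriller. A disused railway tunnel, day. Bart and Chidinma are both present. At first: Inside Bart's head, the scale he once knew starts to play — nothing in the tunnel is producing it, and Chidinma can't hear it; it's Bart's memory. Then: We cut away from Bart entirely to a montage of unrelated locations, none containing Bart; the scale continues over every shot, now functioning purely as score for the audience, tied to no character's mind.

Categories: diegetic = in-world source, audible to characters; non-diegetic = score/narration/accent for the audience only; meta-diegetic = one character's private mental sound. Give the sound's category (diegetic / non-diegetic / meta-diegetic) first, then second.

First: the music lives inside Bart's mind alone; Chidinma can't hear it → meta-diegetic.
Second: once it plays over shots Bart isn't in, detached from any character's subjectivity, it's conventional underscore → non-diegetic.

meta-diegetic, non-diegetic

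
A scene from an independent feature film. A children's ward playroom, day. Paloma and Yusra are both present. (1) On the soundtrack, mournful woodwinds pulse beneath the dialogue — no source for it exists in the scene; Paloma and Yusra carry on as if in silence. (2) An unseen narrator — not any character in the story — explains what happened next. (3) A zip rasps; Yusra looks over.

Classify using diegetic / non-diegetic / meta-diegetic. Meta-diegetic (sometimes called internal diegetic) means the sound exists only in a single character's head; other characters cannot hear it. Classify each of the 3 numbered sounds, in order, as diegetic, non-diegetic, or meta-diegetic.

non-diegetic, non-diegetic, diegetic

(1) nothing in the playroom produces it and the characters don't hear it — pure soundtrack → non-diegetic.
(2) external voice-over — not a character, not heard by anyone in the scene → non-diegetic.
(3) the sound comes from a zip physically present in the location → diegetic.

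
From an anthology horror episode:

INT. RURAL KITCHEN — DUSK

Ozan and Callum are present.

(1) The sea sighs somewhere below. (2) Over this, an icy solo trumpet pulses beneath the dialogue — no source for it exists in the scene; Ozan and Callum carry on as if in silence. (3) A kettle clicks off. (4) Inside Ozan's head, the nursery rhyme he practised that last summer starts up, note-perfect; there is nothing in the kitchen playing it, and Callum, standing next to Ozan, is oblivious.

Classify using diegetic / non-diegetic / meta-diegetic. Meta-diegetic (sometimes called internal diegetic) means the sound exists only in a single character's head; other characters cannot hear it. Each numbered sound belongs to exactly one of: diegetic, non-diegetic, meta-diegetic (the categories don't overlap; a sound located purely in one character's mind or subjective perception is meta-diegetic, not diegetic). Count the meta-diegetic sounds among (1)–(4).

1

Sound (1): ambient/room sound belonging to the story's physical space, so diegetic.
Sound (2): nothing in the kitchen produces it and the characters don't hear it — pure soundtrack, so non-diegetic.
Sound (3): the sound comes from a kettle physically present in the location, so diegetic.
(4) is meta-diegetic: remembered music, private to Ozan — Callum is oblivious because it isn't in the room.
Meta-diegetic: (4) — that's 1.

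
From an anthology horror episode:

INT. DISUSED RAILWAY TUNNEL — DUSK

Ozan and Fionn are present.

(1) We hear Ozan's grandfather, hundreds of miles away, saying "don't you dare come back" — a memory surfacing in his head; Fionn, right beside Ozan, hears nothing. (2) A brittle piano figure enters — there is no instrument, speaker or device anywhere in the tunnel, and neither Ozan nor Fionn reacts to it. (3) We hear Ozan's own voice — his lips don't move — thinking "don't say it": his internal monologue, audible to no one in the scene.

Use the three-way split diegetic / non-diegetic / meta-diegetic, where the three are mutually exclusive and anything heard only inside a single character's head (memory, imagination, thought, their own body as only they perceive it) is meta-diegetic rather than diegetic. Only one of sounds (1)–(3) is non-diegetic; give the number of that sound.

(1) the voice is a memory playing only inside Ozan's mind; Fionn can't hear it → meta-diegetic.
Sound (2): nothing in the tunnel produces it and the characters don't hear it — pure soundtrack, so non-diegetic.
(3) it's Ozan's unspoken thought, heard only by the audience via his subjectivity → meta-diegetic.
Only (2) is non-diegetic.

2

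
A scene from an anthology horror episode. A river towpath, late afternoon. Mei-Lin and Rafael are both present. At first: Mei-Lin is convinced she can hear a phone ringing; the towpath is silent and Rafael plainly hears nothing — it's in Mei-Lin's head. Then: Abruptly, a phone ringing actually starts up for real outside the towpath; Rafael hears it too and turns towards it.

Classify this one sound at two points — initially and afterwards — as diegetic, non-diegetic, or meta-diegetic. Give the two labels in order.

Initially: only Mei-Lin 'hears' it — imagined, in her mind → meta-diegetic.
Afterwards: now there's a real external source and Rafael hears it too — in the story world → diegetic.

meta-diegetic, diegetic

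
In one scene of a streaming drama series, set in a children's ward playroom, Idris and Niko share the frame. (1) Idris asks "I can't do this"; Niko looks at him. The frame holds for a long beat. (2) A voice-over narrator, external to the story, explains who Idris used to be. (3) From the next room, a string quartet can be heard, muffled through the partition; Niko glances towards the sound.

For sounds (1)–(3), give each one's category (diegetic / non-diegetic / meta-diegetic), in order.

(1) on-screen dialogue — Idris speaks and Niko is there to hear → diegetic.
(2) the narrator exists outside the story world, addressing only the audience → non-diegetic.
Sound (3): it's coming from the next room — a location within the story world — and Niko reacts, so diegetic.

diegetic, non-diegetic, diegetic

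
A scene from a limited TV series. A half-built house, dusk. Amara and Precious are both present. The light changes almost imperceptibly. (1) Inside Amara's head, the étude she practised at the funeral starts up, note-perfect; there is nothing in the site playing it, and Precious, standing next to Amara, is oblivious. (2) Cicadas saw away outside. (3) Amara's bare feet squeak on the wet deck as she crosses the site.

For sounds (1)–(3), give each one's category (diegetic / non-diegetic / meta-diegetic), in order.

meta-diegetic, diegetic, diegetic

Sound (1): remembered music, private to Amara — Precious is oblivious because it isn't in the room, so meta-diegetic.
(2) is diegetic: ambient/room sound belonging to the story's physical space.
(3) is diegetic: Amara's footsteps are produced in the story world.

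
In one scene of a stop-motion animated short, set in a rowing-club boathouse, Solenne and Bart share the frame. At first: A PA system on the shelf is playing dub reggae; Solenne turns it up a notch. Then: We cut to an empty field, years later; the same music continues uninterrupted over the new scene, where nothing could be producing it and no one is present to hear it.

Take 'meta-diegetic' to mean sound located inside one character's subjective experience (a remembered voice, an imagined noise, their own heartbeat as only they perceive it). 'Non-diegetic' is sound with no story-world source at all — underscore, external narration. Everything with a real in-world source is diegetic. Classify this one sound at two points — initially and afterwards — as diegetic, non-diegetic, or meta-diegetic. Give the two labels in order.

Initially: a PA system is a real in-scene source and Solenne reacts to it → diegetic.
Afterwards: there is no longer any in-world source and no one can hear it — it has become underscore → non-diegetic.

diegetic, non-diegetic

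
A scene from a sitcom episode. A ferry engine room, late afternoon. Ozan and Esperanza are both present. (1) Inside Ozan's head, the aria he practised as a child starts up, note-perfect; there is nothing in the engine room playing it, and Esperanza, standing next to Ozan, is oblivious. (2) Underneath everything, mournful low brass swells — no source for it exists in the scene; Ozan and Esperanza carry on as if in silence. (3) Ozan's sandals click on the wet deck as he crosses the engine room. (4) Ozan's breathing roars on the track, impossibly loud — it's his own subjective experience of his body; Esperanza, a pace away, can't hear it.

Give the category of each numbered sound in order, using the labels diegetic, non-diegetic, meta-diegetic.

meta-diegetic, non-diegetic, diegetic, meta-diegetic

(1) the music is a memory playing inside Ozan's mind alone; no real-world source, Esperanza can't hear it → meta-diegetic.
(2) is non-diegetic: score with no on-screen or off-screen source; it exists for the audience alone.
(3) is diegetic: a character's body making contact with the set — an in-world sound.
Sound (4): it's Ozan's internal bodily sensation rendered as sound; only Ozan 'hears' it, so meta-diegetic.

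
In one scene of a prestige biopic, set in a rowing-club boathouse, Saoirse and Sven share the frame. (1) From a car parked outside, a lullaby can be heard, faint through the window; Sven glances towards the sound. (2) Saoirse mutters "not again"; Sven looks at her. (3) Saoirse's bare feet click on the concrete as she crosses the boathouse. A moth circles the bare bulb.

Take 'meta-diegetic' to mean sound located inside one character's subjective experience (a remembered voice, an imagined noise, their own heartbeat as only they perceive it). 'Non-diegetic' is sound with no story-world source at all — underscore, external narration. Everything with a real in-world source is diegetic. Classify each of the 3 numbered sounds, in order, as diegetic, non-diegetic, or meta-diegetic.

(1) is diegetic: the music has an off-screen but real-world source and a character hears it.
(2) on-screen dialogue — Saoirse speaks and Sven is there to hear → diegetic.
Sound (3): Saoirse's footsteps are produced in the story world, so diegetic.

diegetic, diegetic, diegetic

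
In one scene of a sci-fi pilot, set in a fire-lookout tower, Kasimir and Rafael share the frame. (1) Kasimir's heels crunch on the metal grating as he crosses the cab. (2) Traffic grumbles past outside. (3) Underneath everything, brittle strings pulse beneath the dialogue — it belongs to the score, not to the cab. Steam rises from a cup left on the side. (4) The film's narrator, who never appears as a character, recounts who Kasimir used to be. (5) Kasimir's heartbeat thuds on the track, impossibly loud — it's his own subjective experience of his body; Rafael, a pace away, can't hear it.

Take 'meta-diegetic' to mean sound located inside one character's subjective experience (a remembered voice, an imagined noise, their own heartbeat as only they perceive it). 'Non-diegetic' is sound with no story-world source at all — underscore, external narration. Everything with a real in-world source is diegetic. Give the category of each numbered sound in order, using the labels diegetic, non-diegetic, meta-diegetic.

diegetic, diegetic, non-diegetic, non-diegetic, meta-diegetic

(1) a character's body making contact with the set — an in-world sound → diegetic.
Sound (2): ambient/room sound belonging to the story's physical space, so diegetic.
(3) score with no on-screen or off-screen source; it exists for the audience alone → non-diegetic.
(4) is non-diegetic: external voice-over — not a character, not heard by anyone in the scene.
(5) is meta-diegetic: it's Kasimir's internal bodily sensation rendered as sound; only Kasimir 'hears' it.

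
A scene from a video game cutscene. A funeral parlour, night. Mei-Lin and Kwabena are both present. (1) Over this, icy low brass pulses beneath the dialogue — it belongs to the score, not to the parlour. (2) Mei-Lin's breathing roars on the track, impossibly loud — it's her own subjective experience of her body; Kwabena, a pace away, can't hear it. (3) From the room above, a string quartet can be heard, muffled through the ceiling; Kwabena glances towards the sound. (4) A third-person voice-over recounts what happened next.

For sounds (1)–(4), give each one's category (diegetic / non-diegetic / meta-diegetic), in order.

non-diegetic, meta-diegetic, diegetic, non-diegetic

(1) is non-diegetic: score with no on-screen or off-screen source; it exists for the audience alone.
(2) is meta-diegetic: a subjective body sound — Mei-Lin's private perception, inaudible to Kwabena.
(3) off-screen diegetic: the source is out of frame but still in the story's space → diegetic.
(4) external voice-over — not a character, not heard by anyone in the scene → non-diegetic.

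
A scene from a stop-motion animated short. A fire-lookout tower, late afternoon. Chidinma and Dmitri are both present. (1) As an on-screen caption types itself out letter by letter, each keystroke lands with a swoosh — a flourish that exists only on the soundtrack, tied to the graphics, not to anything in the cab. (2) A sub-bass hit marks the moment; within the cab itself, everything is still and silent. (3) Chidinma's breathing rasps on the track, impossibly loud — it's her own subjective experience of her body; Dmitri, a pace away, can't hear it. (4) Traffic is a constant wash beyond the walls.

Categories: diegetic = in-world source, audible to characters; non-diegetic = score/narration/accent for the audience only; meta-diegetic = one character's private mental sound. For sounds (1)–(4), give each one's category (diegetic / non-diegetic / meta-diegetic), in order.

(1) it accompanies on-screen graphics, not anything inside the story world → non-diegetic.
(2) an editorial stinger — it belongs to the cut, not the story world → non-diegetic.
Sound (3): point-of-audition from inside Chidinma's body; not a sound in the room, so meta-diegetic.
(4) is diegetic: it's the actual ambient sound of the location.

non-diegetic, non-diegetic, meta-diegetic, diegetic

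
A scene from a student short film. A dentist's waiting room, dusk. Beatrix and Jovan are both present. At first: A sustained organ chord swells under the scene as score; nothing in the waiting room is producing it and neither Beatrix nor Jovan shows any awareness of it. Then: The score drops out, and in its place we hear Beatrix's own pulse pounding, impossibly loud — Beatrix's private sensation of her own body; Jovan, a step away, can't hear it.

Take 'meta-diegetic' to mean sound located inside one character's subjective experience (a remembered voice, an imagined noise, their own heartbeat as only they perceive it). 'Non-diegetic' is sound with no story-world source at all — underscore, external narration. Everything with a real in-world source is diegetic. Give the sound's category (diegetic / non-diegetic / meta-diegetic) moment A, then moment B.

non-diegetic, meta-diegetic

Moment A: underscore with no in-world source, inaudible to the characters → non-diegetic.
Moment B: the body sound is Beatrix's subjective perception alone — Jovan can't hear it → meta-diegetic.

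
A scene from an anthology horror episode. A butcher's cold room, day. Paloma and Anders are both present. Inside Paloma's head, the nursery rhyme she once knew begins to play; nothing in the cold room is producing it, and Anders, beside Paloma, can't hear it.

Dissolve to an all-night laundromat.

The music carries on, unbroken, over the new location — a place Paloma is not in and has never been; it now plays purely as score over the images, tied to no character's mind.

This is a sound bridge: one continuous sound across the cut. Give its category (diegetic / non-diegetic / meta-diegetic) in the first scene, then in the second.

meta-diegetic, non-diegetic

Scene one: the music exists only inside Paloma's mind; Anders can't hear it → meta-diegetic.
Scene two: it's detached from Paloma entirely and plays over unrelated images with no in-world source — conventional underscore → non-diegetic.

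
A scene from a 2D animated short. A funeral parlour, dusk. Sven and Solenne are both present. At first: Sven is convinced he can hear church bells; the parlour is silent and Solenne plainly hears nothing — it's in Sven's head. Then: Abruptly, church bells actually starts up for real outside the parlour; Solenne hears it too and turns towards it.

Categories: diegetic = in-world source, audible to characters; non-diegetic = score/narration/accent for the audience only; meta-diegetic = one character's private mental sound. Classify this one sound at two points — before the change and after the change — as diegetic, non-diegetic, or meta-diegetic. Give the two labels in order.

meta-diegetic, diegetic

Before the change: only Sven 'hears' it — imagined, in his mind → meta-diegetic.
After the change: now there's a real external source and Solenne hears it too — in the story world → diegetic.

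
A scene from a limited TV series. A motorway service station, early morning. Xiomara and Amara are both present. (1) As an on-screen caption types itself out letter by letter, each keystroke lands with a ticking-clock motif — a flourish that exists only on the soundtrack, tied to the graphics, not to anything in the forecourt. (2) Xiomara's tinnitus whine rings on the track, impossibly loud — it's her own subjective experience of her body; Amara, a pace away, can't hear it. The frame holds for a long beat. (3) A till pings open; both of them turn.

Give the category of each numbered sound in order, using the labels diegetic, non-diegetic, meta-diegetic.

non-diegetic, meta-diegetic, diegetic

(1) sound married to a title/caption — outside the diegesis by definition → non-diegetic.
(2) is meta-diegetic: point-of-audition from inside Xiomara's body; not a sound in the room.
(3) the sound comes from a till physically present in the location → diegetic.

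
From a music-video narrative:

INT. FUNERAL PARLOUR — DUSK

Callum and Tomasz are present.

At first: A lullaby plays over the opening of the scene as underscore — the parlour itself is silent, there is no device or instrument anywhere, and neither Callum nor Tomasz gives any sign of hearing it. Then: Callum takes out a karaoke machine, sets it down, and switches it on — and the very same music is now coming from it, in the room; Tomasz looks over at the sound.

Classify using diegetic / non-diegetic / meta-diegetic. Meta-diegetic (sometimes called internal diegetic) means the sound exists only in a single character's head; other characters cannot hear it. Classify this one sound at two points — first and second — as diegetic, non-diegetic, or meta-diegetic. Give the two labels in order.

non-diegetic, diegetic

First: no in-world source exists and no character can hear it — underscore → non-diegetic.
Second: a karaoke machine is now a real source in the story world and the characters hear it → diegetic.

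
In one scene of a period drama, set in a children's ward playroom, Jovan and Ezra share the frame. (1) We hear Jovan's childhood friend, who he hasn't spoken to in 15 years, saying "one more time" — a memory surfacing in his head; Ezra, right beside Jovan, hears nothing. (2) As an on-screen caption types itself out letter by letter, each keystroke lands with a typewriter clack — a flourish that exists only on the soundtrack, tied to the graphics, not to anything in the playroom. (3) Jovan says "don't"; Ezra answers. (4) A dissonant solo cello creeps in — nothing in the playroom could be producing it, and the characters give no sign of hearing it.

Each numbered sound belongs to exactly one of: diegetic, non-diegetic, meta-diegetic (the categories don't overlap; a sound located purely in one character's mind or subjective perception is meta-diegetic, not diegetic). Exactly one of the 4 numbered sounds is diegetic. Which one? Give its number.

3

(1) it's Jovan's recollection rendered as sound; the other character can't hear it → meta-diegetic.
(2) sound married to a title/caption — outside the diegesis by definition → non-diegetic.
Sound (3): on-screen dialogue — Jovan speaks and Ezra is there to hear, so diegetic.
Sound (4): nothing in the playroom produces it and the characters don't hear it — pure soundtrack, so non-diegetic.
Only (3) is diegetic.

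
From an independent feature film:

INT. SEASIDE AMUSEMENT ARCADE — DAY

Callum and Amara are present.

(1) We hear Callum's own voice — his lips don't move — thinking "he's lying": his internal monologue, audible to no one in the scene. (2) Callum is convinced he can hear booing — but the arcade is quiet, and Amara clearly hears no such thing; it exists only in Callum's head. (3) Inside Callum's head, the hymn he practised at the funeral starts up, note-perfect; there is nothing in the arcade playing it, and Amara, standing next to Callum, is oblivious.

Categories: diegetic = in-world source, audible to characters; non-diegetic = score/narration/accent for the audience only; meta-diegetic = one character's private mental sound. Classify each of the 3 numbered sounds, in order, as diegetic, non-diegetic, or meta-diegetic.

meta-diegetic, meta-diegetic, meta-diegetic

(1) it's Callum's unspoken thought, heard only by the audience via his subjectivity → meta-diegetic.
(2) Callum alone 'hears' it — an imagined sound, not present in the space → meta-diegetic.
Sound (3): remembered music, private to Callum — Amara is oblivious because it isn't in the room, so meta-diegetic.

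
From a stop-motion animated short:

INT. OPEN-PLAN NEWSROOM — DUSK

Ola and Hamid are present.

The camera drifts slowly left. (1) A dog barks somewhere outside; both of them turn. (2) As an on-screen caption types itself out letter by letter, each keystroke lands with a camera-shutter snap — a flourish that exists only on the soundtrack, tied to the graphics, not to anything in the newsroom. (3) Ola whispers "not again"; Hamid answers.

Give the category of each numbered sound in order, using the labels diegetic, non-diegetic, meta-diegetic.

(1) the sound comes from a dog physically present in the location → diegetic.
(2) is non-diegetic: it accompanies on-screen graphics, not anything inside the story world.
(3) is diegetic: spoken by a character present in the story world.

diegetic, non-diegetic, diegetic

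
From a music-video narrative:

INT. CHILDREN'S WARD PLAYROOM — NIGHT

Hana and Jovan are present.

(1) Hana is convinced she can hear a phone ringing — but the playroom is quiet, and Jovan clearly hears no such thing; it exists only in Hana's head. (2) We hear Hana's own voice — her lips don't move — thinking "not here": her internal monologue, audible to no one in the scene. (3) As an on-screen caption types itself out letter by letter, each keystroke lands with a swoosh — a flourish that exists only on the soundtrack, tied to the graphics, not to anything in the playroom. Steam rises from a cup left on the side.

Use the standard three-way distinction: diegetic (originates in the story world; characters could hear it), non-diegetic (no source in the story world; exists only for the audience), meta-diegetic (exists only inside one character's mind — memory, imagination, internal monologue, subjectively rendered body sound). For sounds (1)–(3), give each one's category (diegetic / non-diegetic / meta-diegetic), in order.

meta-diegetic, meta-diegetic, non-diegetic

Sound (1): the sound is imagined by Hana; nothing in the story world is producing it and Jovan can't hear it, so meta-diegetic.
(2) is meta-diegetic: internal monologue — inside Hana's mind, not spoken into the scene.
Sound (3): it accompanies on-screen graphics, not anything inside the story world, so non-diegetic.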